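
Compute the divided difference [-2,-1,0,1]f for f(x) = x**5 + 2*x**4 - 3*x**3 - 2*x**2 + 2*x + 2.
-2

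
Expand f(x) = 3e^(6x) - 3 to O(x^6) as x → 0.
18*x + 54*x**2 + 108*x**3 + 162*x**4 + 972*x**5/5 + O(x**6)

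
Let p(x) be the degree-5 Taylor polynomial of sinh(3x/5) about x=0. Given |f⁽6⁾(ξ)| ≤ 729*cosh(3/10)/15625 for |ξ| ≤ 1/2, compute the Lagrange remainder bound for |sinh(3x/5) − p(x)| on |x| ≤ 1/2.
81*cosh(3/10)/80000000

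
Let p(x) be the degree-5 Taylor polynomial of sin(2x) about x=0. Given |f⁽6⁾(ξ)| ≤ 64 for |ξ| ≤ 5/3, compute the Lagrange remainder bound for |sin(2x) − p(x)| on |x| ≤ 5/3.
12500/6561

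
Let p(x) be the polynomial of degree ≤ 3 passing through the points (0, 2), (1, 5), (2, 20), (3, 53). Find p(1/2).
19/8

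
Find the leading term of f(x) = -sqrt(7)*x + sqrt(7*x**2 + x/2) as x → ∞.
sqrt(7)/28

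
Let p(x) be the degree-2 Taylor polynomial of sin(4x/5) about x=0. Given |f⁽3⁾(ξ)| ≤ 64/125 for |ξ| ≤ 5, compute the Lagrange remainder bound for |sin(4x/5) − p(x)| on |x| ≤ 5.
32/3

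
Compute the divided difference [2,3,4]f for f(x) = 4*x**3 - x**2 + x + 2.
35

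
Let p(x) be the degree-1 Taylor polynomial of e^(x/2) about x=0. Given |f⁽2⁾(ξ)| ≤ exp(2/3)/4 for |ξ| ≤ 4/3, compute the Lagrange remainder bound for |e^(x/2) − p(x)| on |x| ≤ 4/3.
2*exp(2/3)/9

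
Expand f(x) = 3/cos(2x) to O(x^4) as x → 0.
3 + 6*x**2 + O(x**4)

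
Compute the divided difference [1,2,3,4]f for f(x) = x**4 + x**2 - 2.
10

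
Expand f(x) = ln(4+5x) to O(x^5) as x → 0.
log(4) + 5*x/4 - 25*x**2/32 + 125*x**3/192 - 625*x**4/1024 + O(x**5)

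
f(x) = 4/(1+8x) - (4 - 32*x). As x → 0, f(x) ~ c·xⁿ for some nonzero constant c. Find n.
2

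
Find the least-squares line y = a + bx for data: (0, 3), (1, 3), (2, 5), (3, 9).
a = 2, b = 2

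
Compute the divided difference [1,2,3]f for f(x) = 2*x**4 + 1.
50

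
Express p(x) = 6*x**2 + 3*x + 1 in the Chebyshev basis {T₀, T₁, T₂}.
(4)T₀ + (3)T₁ + (3)T₂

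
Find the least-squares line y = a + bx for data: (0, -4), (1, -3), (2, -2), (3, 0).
a = -21/5, b = 13/10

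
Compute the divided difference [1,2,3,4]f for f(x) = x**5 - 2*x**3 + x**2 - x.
63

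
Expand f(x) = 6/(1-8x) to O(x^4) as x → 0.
6 + 48*x + 384*x**2 + 3072*x**3 + O(x**4)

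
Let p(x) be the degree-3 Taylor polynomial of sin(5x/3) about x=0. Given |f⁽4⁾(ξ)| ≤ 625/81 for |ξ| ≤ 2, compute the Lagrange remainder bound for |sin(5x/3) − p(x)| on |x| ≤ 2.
1250/243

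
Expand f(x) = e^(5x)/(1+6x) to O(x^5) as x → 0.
1 - x + 37*x**2/2 - 541*x**3/6 + 13609*x**4/24 + O(x**5)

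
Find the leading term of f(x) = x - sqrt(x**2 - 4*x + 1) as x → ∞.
2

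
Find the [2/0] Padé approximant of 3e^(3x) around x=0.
27*x**2/2 + 9*x + 3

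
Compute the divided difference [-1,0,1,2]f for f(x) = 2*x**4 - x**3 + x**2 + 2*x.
3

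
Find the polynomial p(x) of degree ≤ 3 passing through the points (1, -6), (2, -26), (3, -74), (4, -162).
-2*x**3 - 2*x**2 - 2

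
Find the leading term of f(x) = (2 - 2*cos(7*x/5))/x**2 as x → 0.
49/25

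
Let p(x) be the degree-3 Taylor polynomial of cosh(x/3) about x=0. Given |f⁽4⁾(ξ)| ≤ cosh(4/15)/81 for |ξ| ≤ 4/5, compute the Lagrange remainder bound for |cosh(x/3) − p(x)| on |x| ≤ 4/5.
32*cosh(4/15)/151875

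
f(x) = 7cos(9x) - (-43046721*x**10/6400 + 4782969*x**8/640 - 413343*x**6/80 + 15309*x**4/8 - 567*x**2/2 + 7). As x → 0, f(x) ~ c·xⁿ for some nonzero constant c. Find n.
12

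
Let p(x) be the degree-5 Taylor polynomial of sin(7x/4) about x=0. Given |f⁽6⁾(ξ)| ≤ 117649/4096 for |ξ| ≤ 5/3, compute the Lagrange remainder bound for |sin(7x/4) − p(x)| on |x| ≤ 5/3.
367653125/429981696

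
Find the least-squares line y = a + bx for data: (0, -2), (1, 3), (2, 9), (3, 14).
a = -21/10, b = 27/5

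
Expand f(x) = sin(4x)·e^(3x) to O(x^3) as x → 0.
4*x + 12*x**2 + O(x**3)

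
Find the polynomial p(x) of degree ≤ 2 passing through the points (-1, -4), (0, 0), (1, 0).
-2*x**2 + 2*x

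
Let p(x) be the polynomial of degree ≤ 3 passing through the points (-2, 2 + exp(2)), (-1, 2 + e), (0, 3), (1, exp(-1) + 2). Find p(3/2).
(35 + e*(-5*exp(2) - 3 + 21*e))*exp(-1)/16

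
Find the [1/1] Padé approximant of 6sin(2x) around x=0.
12*x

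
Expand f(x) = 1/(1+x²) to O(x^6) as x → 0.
1 - x**2 + x**4 + O(x**6)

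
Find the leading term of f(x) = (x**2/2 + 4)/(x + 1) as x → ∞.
x/2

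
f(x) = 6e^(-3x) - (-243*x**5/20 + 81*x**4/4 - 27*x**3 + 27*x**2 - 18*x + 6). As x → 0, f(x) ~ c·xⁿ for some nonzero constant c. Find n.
6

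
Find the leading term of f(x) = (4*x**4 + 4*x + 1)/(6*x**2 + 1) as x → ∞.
2*x**2/3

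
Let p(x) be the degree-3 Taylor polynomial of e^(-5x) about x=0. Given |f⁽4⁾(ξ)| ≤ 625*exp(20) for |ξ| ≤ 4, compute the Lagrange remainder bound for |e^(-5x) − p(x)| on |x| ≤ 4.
20000*exp(20)/3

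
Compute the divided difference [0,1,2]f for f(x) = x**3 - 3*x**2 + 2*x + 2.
0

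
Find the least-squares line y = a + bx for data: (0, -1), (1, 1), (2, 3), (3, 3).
a = -3/5, b = 7/5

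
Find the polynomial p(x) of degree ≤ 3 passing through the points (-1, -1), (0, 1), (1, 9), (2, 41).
3*x**3 + 3*x**2 + 2*x + 1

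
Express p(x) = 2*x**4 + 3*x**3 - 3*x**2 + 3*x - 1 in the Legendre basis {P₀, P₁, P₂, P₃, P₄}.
(-8/5)P₀ + (24/5)P₁ + (-6/7)P₂ + (6/5)P₃ + (16/35)P₄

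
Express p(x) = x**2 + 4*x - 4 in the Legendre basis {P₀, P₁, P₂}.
(-11/3)P₀ + (4)P₁ + (2/3)P₂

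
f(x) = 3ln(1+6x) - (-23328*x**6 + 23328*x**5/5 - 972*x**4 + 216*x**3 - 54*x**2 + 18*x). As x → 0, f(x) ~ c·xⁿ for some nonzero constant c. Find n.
7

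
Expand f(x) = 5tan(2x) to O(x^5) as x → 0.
10*x + 40*x**3/3 + O(x**5)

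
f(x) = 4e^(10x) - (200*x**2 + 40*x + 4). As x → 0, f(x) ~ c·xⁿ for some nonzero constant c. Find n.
3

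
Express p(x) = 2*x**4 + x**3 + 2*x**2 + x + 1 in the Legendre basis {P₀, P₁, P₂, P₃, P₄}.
(31/15)P₀ + (8/5)P₁ + (52/21)P₂ + (2/5)P₃ + (16/35)P₄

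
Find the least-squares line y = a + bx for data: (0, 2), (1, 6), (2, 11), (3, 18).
a = 13/10, b = 53/10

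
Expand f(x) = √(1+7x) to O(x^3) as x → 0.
1 + 7*x/2 - 49*x**2/8 + O(x**3)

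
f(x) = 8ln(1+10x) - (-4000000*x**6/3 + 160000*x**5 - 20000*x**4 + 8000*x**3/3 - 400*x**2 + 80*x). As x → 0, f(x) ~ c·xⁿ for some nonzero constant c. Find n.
7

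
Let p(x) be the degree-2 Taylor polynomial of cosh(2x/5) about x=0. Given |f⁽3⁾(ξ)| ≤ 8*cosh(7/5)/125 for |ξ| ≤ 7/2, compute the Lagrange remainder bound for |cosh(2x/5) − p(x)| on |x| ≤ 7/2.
343*cosh(7/5)/750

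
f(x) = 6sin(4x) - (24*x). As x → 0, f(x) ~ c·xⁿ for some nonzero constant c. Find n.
3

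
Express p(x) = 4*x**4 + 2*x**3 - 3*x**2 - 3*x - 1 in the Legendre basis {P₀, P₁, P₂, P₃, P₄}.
(-6/5)P₀ + (-9/5)P₁ + (2/7)P₂ + (4/5)P₃ + (32/35)P₄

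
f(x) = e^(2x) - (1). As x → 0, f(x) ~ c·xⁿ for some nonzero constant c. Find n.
1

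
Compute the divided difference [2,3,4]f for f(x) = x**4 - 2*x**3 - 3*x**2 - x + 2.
34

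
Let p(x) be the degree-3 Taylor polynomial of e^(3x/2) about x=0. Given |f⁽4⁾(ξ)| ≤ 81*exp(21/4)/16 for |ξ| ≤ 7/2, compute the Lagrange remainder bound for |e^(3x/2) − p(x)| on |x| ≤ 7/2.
64827*exp(21/4)/2048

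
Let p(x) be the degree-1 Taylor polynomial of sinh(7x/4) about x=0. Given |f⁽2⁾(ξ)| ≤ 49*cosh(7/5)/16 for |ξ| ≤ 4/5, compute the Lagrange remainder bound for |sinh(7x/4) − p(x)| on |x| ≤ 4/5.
49*cosh(7/5)/50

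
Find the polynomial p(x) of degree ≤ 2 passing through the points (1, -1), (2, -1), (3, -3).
-x**2 + 3*x - 3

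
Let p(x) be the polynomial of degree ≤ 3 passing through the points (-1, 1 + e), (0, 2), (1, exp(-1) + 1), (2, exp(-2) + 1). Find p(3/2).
(5 + 15*e + (e + 11)*exp(2))*exp(-2)/16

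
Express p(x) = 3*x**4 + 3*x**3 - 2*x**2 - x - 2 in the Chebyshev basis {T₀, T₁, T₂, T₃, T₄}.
(-15/8)T₀ + (5/4)T₁ + (1/2)T₂ + (3/4)T₃ + (3/8)T₄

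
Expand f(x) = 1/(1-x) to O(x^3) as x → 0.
1 + x + x**2 + O(x**3)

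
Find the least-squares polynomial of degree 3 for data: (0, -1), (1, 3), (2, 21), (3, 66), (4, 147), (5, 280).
-67/63 + (457/378)x + (239/252)x² + (217/108)x³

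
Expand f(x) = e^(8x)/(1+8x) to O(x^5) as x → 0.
1 + 32*x**2 - 512*x**3/3 + 1536*x**4 + O(x**5)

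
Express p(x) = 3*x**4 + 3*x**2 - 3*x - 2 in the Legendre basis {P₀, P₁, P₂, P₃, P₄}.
(-2/5)P₀ + (-3)P₁ + (26/7)P₂ + (24/35)P₄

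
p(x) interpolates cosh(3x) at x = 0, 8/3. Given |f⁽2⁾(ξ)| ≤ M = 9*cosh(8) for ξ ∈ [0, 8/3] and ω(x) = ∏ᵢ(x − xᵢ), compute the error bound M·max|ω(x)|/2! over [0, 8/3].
8*cosh(8)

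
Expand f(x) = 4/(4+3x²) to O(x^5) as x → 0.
1 - 3*x**2/4 + 9*x**4/16 + O(x**5)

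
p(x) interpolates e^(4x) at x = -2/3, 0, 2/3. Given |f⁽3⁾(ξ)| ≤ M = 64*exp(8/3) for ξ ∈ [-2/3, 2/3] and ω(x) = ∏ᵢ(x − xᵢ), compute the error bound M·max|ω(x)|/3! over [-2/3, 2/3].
512*sqrt(3)*exp(8/3)/729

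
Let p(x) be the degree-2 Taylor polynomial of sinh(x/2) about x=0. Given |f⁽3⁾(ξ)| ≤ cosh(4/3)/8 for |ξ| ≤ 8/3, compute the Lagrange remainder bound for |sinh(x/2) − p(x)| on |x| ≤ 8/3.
32*cosh(4/3)/81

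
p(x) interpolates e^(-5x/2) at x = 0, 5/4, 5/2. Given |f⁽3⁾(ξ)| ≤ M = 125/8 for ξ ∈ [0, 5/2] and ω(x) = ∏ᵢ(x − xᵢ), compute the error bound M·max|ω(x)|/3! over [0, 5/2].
15625*sqrt(3)/13824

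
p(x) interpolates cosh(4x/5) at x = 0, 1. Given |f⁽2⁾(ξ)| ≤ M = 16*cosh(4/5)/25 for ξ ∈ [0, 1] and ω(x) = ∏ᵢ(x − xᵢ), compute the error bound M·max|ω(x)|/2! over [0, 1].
2*cosh(4/5)/25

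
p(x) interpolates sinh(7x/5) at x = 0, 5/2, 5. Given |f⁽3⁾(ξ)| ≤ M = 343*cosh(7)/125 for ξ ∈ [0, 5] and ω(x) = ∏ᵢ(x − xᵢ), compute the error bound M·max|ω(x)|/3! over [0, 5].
343*sqrt(3)*cosh(7)/216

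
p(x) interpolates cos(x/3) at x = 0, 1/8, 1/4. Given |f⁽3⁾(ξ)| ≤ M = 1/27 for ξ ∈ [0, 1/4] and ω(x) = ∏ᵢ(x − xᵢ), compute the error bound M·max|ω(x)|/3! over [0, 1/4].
sqrt(3)/373248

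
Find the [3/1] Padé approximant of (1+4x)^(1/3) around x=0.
(-64*x**3/81 + 16*x**2/9 + 4*x + 1)/(8*x/3 + 1)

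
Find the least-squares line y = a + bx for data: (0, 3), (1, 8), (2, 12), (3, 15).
a = 7/2, b = 4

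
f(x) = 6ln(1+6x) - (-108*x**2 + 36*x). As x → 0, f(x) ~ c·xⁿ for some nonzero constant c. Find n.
3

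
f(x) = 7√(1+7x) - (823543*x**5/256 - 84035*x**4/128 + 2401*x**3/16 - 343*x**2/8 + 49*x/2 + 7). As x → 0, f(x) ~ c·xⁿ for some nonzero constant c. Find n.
6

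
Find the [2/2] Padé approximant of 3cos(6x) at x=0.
(3 - 45*x**2)/(3*x**2 + 1)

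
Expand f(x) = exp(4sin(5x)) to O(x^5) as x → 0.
1 + 20*x + 200*x**2 + 1250*x**3 + 5000*x**4 + O(x**5)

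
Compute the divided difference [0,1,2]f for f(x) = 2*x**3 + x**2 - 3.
7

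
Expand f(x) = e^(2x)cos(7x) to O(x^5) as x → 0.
1 + 2*x - 45*x**2/2 - 143*x**3/3 + 1241*x**4/24 + O(x**5)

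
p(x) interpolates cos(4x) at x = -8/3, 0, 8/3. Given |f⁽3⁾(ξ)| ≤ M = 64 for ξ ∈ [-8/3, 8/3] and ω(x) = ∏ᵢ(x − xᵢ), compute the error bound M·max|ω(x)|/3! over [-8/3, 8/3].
32768*sqrt(3)/729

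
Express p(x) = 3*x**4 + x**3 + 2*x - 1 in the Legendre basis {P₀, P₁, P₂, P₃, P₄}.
(-2/5)P₀ + (13/5)P₁ + (12/7)P₂ + (2/5)P₃ + (24/35)P₄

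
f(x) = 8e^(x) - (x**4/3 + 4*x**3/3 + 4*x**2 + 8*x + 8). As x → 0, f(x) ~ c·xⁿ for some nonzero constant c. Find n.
5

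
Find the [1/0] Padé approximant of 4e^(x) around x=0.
4*x + 4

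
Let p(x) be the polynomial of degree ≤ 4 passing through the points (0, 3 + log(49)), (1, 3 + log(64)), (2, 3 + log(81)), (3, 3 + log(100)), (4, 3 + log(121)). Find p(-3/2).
3 + log(1872797819754501433162325209838239048686050199724979277482993169*11**(59/64)*3**(13/16)*5**(15/16)*7**(3/64)/6805647338418769269267492148635364229120000000000000000000000000)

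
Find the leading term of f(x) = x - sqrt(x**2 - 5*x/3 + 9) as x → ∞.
5/6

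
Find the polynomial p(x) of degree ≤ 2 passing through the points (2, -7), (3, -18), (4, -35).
-3*x**2 + 4*x - 3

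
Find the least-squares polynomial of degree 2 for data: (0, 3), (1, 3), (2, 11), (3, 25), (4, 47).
103/35 + (-23/7)x + (25/7)x²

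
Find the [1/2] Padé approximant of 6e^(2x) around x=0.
(4*x + 6)/(2*x**2/3 - 4*x/3 + 1)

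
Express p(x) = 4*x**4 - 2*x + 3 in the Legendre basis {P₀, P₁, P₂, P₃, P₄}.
(19/5)P₀ + (-2)P₁ + (16/7)P₂ + (32/35)P₄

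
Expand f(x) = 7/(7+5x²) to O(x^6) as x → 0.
1 - 5*x**2/7 + 25*x**4/49 + O(x**6)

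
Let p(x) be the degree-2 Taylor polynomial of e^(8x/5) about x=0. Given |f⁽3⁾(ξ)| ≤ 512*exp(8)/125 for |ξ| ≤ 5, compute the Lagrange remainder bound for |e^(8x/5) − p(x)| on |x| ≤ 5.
256*exp(8)/3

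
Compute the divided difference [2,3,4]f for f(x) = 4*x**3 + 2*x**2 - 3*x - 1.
38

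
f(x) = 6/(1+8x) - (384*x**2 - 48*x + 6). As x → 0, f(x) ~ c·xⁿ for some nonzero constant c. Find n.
3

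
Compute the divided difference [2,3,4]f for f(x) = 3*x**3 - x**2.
26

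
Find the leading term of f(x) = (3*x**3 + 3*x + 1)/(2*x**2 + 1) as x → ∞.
3*x/2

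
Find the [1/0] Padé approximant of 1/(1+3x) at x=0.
1 - 3*x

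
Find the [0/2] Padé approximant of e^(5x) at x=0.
1/(25*x**2/2 - 5*x + 1)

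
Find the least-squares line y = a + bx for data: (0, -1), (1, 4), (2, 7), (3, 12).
a = -4/5, b = 21/5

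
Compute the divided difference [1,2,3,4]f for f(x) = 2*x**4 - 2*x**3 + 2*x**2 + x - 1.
18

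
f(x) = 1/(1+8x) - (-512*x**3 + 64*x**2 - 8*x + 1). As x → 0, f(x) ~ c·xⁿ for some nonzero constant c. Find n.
4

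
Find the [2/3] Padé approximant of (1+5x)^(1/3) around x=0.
(175*x**2/18 + 20*x/3 + 1)/(-125*x**3/162 + 25*x**2/6 + 5*x + 1)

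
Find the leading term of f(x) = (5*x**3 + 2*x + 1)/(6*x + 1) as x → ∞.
5*x**2/6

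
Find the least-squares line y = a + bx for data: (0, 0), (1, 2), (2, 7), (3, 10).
a = -1/2, b = 7/2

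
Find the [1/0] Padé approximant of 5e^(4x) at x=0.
20*x + 5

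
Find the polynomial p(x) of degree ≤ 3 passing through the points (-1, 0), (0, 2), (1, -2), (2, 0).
2*x**3 - 3*x**2 - 3*x + 2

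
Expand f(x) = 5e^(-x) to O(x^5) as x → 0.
5 - 5*x + 5*x**2/2 - 5*x**3/6 + 5*x**4/24 + O(x**5)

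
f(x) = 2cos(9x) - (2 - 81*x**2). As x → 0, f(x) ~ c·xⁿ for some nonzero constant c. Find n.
4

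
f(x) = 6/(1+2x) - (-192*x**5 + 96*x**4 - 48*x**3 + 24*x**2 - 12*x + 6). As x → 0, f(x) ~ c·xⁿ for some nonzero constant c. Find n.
6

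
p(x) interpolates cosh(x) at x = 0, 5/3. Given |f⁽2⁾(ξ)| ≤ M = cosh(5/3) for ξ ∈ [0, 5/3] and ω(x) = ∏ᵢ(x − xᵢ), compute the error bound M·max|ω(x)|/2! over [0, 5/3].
25*cosh(5/3)/72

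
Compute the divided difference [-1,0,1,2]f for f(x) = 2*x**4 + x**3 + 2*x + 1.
5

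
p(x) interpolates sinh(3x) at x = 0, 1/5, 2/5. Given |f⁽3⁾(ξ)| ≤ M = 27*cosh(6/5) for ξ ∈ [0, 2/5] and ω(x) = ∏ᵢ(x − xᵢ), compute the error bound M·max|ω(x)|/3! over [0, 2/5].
sqrt(3)*cosh(6/5)/125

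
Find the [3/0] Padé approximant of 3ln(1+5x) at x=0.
5*x*(50*x**2 - 15*x + 6)/2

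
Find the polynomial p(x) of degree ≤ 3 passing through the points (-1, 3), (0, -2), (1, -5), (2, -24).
-3*x**3 + x**2 - x - 2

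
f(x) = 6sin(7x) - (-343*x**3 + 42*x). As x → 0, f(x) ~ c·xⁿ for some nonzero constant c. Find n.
5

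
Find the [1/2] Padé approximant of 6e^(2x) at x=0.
(4*x + 6)/(2*x**2/3 - 4*x/3 + 1)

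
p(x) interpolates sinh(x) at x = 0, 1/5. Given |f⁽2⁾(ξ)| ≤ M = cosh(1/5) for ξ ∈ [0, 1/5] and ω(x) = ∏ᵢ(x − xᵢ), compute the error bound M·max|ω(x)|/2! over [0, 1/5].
cosh(1/5)/200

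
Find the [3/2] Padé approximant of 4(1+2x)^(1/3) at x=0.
(224*x**3/405 + 112*x**2/15 + 56*x/5 + 4)/(8*x**2/9 + 32*x/15 + 1)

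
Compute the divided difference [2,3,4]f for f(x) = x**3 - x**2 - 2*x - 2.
8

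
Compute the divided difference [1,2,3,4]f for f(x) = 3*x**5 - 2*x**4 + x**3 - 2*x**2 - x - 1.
176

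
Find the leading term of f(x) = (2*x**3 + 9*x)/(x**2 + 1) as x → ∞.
2*x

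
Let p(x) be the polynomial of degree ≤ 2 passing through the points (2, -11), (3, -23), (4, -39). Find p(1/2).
-1/2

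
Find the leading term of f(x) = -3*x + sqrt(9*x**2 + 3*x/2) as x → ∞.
1/4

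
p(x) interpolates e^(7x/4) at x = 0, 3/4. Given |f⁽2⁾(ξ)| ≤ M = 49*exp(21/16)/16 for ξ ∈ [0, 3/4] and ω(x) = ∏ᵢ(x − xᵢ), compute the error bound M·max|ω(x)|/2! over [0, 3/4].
441*exp(21/16)/2048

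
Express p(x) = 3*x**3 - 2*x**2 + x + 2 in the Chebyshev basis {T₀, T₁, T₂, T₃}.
T₀ + (13/4)T₁ - T₂ + (3/4)T₃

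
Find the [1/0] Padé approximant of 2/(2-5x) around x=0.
5*x/2 + 1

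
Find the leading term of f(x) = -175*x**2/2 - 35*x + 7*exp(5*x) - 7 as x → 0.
875*x**3/6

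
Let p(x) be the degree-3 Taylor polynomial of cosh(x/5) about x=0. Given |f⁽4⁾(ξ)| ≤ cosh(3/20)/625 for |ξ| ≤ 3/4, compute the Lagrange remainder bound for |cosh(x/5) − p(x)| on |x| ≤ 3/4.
27*cosh(3/20)/1280000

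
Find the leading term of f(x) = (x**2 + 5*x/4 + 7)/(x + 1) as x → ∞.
x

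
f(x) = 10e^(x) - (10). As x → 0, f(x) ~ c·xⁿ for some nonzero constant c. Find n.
1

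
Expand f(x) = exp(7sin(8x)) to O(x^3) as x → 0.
1 + 56*x + 1568*x**2 + O(x**3)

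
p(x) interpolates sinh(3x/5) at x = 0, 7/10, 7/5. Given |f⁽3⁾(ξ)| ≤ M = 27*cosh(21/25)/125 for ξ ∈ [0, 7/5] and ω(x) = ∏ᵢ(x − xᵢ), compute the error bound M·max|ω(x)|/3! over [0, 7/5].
343*sqrt(3)*cosh(21/25)/125000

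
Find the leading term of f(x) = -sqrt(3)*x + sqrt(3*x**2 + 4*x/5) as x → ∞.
2*sqrt(3)/15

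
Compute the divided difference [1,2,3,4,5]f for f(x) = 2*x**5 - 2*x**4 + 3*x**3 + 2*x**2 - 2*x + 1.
28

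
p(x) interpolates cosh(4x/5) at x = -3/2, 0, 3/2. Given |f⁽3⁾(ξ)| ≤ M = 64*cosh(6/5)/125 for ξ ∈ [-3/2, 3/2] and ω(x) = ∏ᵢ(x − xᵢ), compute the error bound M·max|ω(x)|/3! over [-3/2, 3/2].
8*sqrt(3)*cosh(6/5)/125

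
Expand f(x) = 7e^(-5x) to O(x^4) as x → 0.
7 - 35*x + 175*x**2/2 - 875*x**3/6 + O(x**4)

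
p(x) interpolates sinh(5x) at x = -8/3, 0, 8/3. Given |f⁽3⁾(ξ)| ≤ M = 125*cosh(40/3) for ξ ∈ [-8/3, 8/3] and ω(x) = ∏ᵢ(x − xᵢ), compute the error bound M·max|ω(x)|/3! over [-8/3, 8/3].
64000*sqrt(3)*cosh(40/3)/729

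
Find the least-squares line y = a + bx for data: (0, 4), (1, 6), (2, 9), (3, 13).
a = 7/2, b = 3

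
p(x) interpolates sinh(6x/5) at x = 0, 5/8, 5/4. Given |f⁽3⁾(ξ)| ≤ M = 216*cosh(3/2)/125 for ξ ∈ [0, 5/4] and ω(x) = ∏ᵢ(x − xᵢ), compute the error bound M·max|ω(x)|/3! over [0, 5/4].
sqrt(3)*cosh(3/2)/64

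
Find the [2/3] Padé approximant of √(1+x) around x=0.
(7*x**2/16 + 7*x/5 + 1)/(-x**3/160 + 9*x**2/80 + 9*x/10 + 1)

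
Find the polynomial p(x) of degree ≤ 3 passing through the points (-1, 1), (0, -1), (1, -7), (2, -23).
-x**3 - 2*x**2 - 3*x - 1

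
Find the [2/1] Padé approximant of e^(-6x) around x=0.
(6*x**2 - 4*x + 1)/(2*x + 1)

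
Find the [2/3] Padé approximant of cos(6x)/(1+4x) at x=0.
(1 - 15*x**2)/(12*x**3 + 3*x**2 + 4*x + 1)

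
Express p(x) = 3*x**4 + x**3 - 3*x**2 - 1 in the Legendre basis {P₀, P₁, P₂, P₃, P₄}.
(-7/5)P₀ + (3/5)P₁ + (-2/7)P₂ + (2/5)P₃ + (24/35)P₄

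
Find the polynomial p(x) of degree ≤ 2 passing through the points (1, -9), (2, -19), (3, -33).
-2*x**2 - 4*x - 3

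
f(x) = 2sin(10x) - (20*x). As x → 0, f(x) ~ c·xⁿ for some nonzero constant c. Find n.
3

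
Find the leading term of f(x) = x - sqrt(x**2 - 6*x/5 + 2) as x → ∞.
3/5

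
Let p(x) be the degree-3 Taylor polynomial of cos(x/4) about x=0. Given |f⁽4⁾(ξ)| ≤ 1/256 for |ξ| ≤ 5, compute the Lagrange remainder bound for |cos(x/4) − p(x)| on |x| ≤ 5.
625/6144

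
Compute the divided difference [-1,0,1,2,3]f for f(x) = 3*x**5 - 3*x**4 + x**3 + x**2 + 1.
12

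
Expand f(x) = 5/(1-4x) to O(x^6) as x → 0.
5 + 20*x + 80*x**2 + 320*x**3 + 1280*x**4 + 5120*x**5 + O(x**6)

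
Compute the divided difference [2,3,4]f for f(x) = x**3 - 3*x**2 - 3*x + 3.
6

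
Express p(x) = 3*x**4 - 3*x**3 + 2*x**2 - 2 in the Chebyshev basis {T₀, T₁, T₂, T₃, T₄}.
(1/8)T₀ + (-9/4)T₁ + (5/2)T₂ + (-3/4)T₃ + (3/8)T₄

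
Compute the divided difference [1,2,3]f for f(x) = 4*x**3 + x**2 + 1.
25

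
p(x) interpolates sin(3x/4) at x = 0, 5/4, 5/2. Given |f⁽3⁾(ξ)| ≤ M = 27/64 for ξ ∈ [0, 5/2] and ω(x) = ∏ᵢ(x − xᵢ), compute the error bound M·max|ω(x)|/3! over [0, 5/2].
125*sqrt(3)/4096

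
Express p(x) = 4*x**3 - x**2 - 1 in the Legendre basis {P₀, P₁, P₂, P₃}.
(-4/3)P₀ + (12/5)P₁ + (-2/3)P₂ + (8/5)P₃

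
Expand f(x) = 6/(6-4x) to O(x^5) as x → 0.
1 + 2*x/3 + 4*x**2/9 + 8*x**3/27 + 16*x**4/81 + O(x**5)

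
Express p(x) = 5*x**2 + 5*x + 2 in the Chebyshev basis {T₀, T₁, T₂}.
(9/2)T₀ + (5)T₁ + (5/2)T₂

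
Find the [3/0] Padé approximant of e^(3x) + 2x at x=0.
9*x**3/2 + 9*x**2/2 + 5*x + 1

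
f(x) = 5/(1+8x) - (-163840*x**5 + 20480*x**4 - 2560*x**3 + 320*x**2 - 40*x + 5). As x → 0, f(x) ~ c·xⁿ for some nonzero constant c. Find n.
6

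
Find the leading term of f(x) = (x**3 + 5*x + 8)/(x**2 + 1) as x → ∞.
x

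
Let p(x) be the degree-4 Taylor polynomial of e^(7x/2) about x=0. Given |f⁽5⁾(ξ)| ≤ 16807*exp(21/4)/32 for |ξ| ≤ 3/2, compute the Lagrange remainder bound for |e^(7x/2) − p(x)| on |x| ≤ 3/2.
1361367*exp(21/4)/40960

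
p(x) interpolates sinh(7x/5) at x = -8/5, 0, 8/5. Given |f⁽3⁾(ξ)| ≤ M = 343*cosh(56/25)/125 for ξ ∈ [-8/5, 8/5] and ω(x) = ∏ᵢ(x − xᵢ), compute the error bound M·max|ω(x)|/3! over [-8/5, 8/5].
175616*sqrt(3)*cosh(56/25)/421875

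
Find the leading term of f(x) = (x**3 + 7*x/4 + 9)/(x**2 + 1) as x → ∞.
x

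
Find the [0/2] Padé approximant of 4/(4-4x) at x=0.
1/(1 - x)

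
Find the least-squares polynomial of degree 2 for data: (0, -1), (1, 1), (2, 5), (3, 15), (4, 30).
-22/35 + (-54/35)x + (16/7)x²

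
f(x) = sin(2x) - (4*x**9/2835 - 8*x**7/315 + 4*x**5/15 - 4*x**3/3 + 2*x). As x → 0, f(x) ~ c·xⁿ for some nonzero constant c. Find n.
11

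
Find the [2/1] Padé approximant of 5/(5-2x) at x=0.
1/(1 - 2*x/5)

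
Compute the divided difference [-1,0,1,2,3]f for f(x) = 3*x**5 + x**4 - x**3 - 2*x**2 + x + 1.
16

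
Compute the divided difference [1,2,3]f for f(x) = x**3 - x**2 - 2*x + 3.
5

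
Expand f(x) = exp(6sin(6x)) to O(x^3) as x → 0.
1 + 36*x + 648*x**2 + O(x**3)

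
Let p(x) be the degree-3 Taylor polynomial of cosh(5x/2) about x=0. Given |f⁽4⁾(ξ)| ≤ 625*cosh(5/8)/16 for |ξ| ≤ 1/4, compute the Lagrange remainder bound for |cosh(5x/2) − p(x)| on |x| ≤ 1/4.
625*cosh(5/8)/98304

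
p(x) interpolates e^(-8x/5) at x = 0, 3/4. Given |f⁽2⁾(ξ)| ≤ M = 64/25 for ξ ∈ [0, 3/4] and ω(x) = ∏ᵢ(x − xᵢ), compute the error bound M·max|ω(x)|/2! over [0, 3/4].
9/50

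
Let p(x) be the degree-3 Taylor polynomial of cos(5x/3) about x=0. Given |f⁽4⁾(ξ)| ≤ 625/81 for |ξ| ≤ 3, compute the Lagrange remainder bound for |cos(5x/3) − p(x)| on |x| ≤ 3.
625/24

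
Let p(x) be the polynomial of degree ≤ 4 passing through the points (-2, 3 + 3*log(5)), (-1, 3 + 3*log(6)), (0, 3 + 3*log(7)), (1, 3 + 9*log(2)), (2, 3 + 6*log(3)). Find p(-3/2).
3 + log(864*2**(1/4)*3**(3/64)*5**(105/128)*7**(23/64)/49)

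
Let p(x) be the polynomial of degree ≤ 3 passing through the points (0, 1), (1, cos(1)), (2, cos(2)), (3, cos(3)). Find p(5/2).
15*cos(2)/16 + 5*cos(3)/16 - 5*cos(1)/16 + 1/16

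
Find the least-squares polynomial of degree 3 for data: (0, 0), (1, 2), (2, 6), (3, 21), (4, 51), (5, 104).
1/14 + (191/84)x + (-12/7)x² + (13/12)x³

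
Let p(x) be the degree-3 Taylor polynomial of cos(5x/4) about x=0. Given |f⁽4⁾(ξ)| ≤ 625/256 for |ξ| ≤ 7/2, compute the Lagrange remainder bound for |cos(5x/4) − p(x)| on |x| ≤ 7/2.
1500625/98304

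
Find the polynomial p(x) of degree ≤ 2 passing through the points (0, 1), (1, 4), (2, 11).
2*x**2 + x + 1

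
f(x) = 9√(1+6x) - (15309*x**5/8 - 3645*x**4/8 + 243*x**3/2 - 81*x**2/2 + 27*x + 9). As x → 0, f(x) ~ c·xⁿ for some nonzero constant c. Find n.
6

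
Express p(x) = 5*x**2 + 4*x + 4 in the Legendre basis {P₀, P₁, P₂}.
(17/3)P₀ + (4)P₁ + (10/3)P₂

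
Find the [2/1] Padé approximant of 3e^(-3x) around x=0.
(9*x**2/2 - 6*x + 3)/(x + 1)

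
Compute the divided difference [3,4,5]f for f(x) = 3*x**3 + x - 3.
36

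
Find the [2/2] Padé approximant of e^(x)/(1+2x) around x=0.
(37*x**2/204 + 23*x/34 + 1)/(-131*x**2/204 + 57*x/34 + 1)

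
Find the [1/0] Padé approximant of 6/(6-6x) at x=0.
x + 1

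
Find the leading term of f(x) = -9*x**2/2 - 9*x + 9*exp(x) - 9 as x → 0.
3*x**3/2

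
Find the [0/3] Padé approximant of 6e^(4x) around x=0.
6/(-32*x**3/3 + 8*x**2 - 4*x + 1)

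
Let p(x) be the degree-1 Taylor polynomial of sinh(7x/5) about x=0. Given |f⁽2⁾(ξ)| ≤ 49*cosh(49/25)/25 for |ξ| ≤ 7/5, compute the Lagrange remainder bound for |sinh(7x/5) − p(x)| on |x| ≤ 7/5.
2401*cosh(49/25)/1250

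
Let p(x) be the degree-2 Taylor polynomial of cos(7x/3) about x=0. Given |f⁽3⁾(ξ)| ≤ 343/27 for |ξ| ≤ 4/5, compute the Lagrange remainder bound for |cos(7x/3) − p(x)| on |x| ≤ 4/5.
10976/10125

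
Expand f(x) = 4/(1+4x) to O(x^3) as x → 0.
4 - 16*x + 64*x**2 + O(x**3)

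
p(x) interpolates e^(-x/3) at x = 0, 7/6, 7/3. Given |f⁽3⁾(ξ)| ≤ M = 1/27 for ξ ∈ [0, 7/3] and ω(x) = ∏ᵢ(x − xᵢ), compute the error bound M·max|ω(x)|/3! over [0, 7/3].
343*sqrt(3)/157464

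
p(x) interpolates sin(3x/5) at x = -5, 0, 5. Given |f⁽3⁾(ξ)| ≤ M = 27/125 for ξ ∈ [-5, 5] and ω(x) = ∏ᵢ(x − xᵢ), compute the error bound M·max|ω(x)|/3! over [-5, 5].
sqrt(3)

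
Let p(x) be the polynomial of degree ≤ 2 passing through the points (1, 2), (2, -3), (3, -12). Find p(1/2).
3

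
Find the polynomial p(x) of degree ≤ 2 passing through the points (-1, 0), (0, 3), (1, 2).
-2*x**2 + x + 3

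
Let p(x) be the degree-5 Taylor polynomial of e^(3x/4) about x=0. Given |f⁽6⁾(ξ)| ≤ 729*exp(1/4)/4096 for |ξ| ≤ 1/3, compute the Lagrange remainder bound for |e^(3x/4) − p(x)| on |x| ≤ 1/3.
exp(1/4)/2949120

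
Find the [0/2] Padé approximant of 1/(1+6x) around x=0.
1/(6*x + 1)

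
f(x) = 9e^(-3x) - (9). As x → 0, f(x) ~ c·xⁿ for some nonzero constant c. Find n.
1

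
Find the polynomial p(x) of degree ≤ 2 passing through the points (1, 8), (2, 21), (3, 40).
3*x**2 + 4*x + 1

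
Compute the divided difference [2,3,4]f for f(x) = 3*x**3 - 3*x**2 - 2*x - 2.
24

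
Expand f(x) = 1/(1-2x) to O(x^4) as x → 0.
1 + 2*x + 4*x**2 + 8*x**3 + O(x**4)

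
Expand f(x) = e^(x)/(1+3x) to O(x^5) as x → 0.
1 - 2*x + 13*x**2/2 - 58*x**3/3 + 1393*x**4/24 + O(x**5)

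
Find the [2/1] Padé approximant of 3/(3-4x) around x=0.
1/(1 - 4*x/3)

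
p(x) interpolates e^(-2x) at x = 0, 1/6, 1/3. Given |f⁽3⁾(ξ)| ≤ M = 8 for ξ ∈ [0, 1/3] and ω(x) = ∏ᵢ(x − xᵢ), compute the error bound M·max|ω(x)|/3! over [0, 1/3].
sqrt(3)/729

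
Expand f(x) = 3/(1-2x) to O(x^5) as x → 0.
3 + 6*x + 12*x**2 + 24*x**3 + 48*x**4 + O(x**5)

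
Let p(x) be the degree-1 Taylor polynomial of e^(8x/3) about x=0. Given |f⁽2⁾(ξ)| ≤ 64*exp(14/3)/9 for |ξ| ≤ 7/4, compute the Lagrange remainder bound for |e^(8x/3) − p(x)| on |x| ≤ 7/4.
98*exp(14/3)/9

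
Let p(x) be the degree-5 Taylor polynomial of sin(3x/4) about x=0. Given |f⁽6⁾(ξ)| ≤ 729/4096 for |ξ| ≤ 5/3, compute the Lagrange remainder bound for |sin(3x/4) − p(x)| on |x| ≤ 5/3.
3125/589824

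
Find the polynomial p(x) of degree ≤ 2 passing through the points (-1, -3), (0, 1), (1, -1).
-3*x**2 + x + 1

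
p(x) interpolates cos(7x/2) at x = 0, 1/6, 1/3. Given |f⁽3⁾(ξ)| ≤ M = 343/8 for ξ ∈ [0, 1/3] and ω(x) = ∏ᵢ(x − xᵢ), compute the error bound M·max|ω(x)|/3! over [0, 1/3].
343*sqrt(3)/46656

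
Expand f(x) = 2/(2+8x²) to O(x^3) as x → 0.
1 - 4*x**2 + O(x**3)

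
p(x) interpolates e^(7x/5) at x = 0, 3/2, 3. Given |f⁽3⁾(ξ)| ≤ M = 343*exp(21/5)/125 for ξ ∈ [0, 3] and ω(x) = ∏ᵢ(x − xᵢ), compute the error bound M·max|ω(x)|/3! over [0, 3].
343*sqrt(3)*exp(21/5)/1000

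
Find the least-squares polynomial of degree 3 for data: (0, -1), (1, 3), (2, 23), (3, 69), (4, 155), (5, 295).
-73/63 + (335/189)x + (47/63)x² + (58/27)x³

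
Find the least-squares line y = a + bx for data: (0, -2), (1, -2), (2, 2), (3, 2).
a = -12/5, b = 8/5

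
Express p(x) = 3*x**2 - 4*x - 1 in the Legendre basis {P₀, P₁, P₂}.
(-4)P₁ + (2)P₂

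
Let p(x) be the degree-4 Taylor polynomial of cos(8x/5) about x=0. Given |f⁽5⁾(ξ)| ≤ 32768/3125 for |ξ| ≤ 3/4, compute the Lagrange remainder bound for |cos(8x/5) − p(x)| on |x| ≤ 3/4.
324/15625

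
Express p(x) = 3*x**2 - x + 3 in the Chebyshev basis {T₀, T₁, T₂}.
(9/2)T₀ - T₁ + (3/2)T₂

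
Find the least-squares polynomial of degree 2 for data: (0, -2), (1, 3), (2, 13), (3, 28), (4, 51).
-61/35 + (97/70)x + (41/14)x²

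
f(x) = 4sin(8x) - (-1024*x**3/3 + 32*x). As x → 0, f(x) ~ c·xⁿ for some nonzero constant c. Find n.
5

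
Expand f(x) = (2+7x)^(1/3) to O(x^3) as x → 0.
2**(1/3) + 7*2**(1/3)*x/6 - 49*2**(1/3)*x**2/36 + O(x**3)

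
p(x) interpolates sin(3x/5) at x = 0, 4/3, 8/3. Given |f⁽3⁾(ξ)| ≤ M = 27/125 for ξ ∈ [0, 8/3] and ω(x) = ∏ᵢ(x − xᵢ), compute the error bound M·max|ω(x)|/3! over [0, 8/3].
64*sqrt(3)/3375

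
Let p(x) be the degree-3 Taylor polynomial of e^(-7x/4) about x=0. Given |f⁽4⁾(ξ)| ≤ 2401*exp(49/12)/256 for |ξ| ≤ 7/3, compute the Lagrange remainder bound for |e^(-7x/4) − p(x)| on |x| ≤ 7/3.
5764801*exp(49/12)/497664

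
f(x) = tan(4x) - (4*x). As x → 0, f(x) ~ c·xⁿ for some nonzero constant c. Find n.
3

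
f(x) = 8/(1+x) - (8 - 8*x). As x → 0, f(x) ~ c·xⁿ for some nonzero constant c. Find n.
2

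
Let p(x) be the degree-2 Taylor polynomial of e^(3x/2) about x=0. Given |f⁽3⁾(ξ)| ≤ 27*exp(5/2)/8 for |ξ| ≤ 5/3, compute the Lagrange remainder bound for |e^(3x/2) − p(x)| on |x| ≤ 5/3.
125*exp(5/2)/48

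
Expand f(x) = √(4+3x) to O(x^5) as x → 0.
2 + 3*x/4 - 9*x**2/64 + 27*x**3/512 - 405*x**4/16384 + O(x**5)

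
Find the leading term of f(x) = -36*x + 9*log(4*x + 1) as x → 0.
-72*x**2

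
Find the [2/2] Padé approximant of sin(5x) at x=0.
5*x/(25*x**2/6 + 1)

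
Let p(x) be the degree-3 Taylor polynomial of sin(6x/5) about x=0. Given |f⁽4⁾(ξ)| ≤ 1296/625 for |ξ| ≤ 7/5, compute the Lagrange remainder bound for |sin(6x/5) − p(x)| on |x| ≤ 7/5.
129654/390625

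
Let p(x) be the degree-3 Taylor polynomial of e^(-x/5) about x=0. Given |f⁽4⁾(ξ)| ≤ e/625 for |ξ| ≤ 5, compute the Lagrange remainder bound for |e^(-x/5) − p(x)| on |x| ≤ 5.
e/24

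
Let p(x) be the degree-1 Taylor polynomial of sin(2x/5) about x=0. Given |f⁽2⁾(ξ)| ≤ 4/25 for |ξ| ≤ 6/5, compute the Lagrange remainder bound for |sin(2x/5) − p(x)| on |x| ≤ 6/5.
72/625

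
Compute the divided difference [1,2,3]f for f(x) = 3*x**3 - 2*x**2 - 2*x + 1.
16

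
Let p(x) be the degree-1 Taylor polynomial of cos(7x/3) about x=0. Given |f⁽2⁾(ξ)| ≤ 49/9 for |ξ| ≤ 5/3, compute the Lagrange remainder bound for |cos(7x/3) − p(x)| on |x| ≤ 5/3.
1225/162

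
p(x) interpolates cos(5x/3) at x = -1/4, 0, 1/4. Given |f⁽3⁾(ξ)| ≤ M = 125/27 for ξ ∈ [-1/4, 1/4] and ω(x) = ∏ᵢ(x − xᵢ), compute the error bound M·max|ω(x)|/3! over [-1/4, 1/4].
125*sqrt(3)/46656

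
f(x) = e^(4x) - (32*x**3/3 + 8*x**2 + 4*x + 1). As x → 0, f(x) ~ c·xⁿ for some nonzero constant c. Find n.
4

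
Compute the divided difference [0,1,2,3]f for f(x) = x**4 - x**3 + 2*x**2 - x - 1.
5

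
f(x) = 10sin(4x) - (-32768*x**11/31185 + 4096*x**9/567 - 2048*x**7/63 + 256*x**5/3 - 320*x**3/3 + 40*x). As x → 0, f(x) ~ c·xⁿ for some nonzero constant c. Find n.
13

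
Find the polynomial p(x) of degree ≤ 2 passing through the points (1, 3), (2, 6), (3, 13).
2*x**2 - 3*x + 4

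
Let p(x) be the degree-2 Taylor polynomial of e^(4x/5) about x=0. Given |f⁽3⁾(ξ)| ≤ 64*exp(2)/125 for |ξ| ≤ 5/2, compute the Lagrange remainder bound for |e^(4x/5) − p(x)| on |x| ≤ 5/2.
4*exp(2)/3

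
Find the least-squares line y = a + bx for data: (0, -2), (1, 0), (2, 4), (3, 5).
a = -2, b = 5/2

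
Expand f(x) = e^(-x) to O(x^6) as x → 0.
1 - x + x**2/2 - x**3/6 + x**4/24 - x**5/120 + O(x**6)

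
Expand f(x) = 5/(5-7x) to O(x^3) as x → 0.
1 + 7*x/5 + 49*x**2/25 + O(x**3)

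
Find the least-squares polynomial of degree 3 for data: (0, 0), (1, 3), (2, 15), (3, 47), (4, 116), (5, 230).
1/21 + (359/126)x + (-173/84)x² + (77/36)x³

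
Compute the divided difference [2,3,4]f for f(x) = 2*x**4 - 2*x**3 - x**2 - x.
91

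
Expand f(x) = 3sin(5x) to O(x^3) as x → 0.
15*x + O(x**3)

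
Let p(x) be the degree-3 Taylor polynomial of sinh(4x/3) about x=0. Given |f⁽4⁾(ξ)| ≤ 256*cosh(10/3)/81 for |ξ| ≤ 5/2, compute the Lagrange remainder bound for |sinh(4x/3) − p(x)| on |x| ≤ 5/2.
1250*cosh(10/3)/243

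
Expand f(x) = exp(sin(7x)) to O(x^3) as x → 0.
1 + 7*x + 49*x**2/2 + O(x**3)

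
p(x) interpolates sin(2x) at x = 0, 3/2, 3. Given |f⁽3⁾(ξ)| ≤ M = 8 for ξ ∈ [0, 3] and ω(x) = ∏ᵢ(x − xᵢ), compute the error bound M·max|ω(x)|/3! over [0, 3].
sqrt(3)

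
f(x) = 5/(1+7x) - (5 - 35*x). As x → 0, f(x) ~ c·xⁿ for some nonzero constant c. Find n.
2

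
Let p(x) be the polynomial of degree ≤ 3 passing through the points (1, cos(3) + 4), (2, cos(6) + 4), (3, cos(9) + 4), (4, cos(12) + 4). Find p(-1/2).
-189*cos(6)/16 + 135*cos(9)/16 + 105*cos(3)/16 - 35*cos(12)/16 + 4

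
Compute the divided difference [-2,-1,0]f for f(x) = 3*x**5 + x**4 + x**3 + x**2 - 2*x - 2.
-40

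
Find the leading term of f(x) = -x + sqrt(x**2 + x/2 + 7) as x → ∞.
1/4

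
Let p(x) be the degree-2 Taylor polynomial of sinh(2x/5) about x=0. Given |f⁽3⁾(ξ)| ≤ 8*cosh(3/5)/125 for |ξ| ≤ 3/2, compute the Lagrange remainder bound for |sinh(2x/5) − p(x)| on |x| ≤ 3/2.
9*cosh(3/5)/250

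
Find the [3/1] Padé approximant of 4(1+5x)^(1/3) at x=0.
(-500*x**3/81 + 100*x**2/9 + 20*x + 4)/(10*x/3 + 1)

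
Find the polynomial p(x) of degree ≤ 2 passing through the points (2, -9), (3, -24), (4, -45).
3 - 3*x**2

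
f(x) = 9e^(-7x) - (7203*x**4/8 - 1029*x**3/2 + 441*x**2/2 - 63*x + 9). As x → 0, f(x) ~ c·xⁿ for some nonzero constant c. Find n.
5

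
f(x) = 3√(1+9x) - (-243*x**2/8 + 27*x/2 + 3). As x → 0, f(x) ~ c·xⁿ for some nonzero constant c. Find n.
3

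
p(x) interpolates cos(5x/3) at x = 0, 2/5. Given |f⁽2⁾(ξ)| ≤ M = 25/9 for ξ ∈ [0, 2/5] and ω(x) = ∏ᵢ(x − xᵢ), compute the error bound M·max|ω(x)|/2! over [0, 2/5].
1/18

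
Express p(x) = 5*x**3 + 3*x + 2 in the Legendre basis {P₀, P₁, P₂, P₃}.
(2)P₀ + (6)P₁ + (2)P₃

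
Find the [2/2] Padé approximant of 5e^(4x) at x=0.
(20*x**2/3 + 10*x + 5)/(4*x**2/3 - 2*x + 1)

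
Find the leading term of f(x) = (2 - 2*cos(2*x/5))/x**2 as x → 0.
4/25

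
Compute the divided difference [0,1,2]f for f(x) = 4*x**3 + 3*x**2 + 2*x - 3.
15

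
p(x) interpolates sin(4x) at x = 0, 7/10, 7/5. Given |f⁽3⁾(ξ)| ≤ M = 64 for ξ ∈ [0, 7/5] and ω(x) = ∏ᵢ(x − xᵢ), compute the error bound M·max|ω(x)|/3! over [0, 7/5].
2744*sqrt(3)/3375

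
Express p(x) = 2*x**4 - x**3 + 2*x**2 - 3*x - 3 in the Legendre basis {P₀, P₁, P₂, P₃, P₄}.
(-29/15)P₀ + (-18/5)P₁ + (52/21)P₂ + (-2/5)P₃ + (16/35)P₄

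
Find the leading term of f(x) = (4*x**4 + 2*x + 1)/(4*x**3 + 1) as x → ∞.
x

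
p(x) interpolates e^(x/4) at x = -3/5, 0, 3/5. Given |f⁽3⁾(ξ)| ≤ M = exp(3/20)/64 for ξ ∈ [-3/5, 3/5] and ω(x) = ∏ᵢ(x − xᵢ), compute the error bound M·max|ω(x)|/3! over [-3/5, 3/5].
sqrt(3)*exp(3/20)/8000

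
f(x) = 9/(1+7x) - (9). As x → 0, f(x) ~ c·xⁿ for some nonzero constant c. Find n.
1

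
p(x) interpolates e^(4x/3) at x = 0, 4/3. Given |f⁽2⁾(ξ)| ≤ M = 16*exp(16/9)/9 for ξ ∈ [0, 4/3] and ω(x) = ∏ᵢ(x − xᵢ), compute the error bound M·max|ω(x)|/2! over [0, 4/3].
32*exp(16/9)/81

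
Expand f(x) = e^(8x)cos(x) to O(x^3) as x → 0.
1 + 8*x + 63*x**2/2 + O(x**3)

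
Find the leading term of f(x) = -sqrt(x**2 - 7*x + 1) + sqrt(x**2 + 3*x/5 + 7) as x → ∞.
19/5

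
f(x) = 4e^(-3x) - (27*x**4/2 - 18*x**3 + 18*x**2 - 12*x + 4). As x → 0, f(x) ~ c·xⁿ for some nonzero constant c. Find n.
5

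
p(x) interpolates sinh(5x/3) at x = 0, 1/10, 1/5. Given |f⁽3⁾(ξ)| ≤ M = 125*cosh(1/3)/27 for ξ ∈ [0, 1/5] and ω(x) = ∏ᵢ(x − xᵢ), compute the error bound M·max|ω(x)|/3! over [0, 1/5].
sqrt(3)*cosh(1/3)/5832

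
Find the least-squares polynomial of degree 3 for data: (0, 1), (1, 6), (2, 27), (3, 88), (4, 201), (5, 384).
9/7 + (-1/3)x + (17/14)x² + (17/6)x³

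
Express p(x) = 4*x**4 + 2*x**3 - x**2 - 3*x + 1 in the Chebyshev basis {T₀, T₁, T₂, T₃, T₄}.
(2)T₀ + (-3/2)T₁ + (3/2)T₂ + (1/2)T₃ + (1/2)T₄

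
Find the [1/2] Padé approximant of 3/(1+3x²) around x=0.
3/(3*x**2 + 1)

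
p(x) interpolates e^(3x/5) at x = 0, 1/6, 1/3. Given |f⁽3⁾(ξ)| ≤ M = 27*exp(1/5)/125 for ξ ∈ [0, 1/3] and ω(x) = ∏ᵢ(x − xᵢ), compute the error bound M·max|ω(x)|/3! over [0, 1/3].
sqrt(3)*exp(1/5)/27000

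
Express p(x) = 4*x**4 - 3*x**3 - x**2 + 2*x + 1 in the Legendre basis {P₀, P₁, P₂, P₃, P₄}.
(22/15)P₀ + (1/5)P₁ + (34/21)P₂ + (-6/5)P₃ + (32/35)P₄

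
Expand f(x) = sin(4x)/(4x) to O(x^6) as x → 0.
1 - 8*x**2/3 + 32*x**4/15 + O(x**6)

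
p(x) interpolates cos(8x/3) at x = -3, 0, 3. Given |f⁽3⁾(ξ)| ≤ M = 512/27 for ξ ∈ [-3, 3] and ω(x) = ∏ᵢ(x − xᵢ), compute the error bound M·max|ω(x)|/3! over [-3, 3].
512*sqrt(3)/27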